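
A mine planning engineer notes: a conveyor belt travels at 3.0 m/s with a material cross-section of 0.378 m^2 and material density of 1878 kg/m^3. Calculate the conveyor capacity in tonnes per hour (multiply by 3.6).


Volumetric flow = speed * area
= 3.0 * 0.378 = 1.134 m^3/s
Mass flow = volumetric * density
= 1.134 * 1878 = 2129.652 kg/s
Convert to t/h: multiply by 3.6
Capacity = 2129.652 * 3.6
= 7666.7472 t/h

7666.7472 t/h


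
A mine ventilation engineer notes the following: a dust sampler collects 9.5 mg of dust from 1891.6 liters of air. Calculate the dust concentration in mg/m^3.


5.0222 mg/m^3

Convert liters to m^3: 1 m^3 = 1000 L
Concentration = mass / volume * 1000
= 9.5 / 1891.6 * 1000
= 0.005022203426 * 1000
= 5.0222 mg/m^3


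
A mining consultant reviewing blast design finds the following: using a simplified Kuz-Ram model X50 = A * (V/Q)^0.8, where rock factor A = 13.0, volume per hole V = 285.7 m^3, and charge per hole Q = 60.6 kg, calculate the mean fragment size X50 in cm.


44.9462 cm

Compute V/Q:
V/Q = 285.7 / 60.6 = 4.714521452
Raise to the power 0.8:
(V/Q)^0.8 = 4.714521452^0.8 = 3.457403704
Multiply by A:
X50 = 13.0 * 3.457403704
= 44.9462 cm


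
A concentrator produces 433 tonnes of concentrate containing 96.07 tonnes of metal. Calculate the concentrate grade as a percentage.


22.1871%

Grade = (metal in concentrate / concentrate mass) * 100
= (96.07 / 433) * 100
= 0.2218706697 * 100
= 22.1871%


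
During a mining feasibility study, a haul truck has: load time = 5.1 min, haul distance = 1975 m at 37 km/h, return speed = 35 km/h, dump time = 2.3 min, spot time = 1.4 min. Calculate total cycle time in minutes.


15.3884 min

Convert haul speed to m/min: 37 * 1000/60 = 616.6666667 m/min
Haul time = 1975 / 616.6666667 = 3.202702703 min
Convert return speed to m/min: 35 * 1000/60 = 583.3333333 m/min
Return time = 1975 / 583.3333333 = 3.385714286 min
Total cycle time:
= 5.1 + 3.202702703 + 2.3 + 3.385714286 + 1.4
= 15.3884 min


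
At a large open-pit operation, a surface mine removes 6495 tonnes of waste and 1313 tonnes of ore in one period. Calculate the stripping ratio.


Stripping ratio = waste tonnage / ore tonnage
= 6495 / 1313
= 4.9467

4.9467


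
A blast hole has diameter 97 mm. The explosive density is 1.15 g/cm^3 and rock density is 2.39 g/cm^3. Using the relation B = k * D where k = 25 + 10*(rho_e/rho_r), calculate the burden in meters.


2.8917 m

First, compute k:
rho_e / rho_r = 1.15 / 2.39 = 0.4811715481
k = 25 + 10 * 0.4811715481 = 29.81171548
Then, compute burden:
B = k * D / 1000 = 29.81171548 * 97 / 1000
= 2891.736402 / 1000
= 2.8917 m


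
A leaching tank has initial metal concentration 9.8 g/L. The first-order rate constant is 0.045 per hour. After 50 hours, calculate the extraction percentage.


Compute the exponent:
-k * t = -0.045 * 50 = -2.25
Remaining concentration:
C = 9.8 * exp(-2.25)
= 9.8 * 0.1053992246
= 1.032912401 g/L
Extracted = 9.8 - 1.032912401 = 8.767087599 g/L
Extraction % = 8.767087599 / 9.8 * 100
= 89.4601%

89.4601%


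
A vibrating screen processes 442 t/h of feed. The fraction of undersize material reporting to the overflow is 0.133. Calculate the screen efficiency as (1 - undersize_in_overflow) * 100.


86.7%

Screen efficiency = (1 - fraction of undersize in overflow) * 100
= (1 - 0.133) * 100
= 0.867 * 100
= 86.7%


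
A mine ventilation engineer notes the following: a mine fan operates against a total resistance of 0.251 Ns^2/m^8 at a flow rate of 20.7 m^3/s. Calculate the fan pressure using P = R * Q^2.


107.551 Pa

Compute Q^2:
Q^2 = 20.7^2 = 428.49
Compute pressure:
P = R * Q^2 = 0.251 * 428.49
= 107.551 Pa


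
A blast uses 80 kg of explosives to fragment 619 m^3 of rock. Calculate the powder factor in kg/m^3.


Powder factor = explosive mass / rock volume
= 80 / 619
= 0.1292 kg/m^3

0.1292 kg/m^3


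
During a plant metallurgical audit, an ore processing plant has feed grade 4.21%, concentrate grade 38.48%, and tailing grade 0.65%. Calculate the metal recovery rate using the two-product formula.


Using the two-product formula:
R = 100 * c * (f - t) / (f * (c - t))
Numerator = 100 * 38.48 * (4.21 - 0.65)
= 100 * 38.48 * 3.56
= 13698.88
Denominator = 4.21 * (38.48 - 0.65)
= 4.21 * 37.83
= 159.2643
R = 13698.88 / 159.2643
= 86.0135%

86.0135%


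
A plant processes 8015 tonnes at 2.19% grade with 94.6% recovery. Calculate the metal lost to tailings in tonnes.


Total metal in feed:
= 8015 * 2.19 / 100 = 175.5285 tonnes
Metal recovered:
= 175.5285 * 94.6 / 100 = 166.049961 tonnes
Metal lost to tailings:
= 175.5285 - 166.049961
= 9.4785 tonnes

9.4785 tonnes


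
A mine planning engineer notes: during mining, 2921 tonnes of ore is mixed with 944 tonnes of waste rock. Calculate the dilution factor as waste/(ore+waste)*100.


24.4243%

Total material = ore + waste
= 2921 + 944 = 3865 tonnes
Dilution = waste / total * 100
= 944 / 3865 * 100
= 0.2442432083 * 100
= 24.4243%


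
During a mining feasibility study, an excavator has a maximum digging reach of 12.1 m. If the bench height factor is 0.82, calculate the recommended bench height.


9.922 m

Bench height = reach * factor
= 12.1 * 0.82
= 9.922 m


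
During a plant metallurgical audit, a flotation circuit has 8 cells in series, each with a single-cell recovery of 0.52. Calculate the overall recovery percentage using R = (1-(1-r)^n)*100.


99.7182%

Complement of single-cell recovery:
1 - r = 1 - 0.52 = 0.48
Raise to power n:
(1 - r)^8 = 0.48^8 = 0.002817928043
Overall recovery:
R = (1 - 0.002817928043) * 100
= 99.7182%


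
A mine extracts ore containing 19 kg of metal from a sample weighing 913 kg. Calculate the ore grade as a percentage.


2.0811%

Ore grade = (metal mass / ore mass) * 100
= (19 / 913) * 100
= 0.02081051479 * 100
= 2.0811%


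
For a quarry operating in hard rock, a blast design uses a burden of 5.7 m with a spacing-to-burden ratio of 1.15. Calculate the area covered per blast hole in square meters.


First, find the spacing:
Spacing = burden * ratio = 5.7 * 1.15
= 6.555 m
Then, calculate the area:
Area = burden * spacing = 5.7 * 6.555
= 37.3635 m^2

37.3635 m^2


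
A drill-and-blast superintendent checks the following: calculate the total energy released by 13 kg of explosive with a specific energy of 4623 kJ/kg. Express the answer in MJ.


60.099 MJ

Energy = mass * specific_energy / 1000
= 13 * 4623 / 1000
= 60099 / 1000
= 60.099 MJ


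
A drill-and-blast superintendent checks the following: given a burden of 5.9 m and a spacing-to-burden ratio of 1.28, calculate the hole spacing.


7.552 m

Spacing = burden * ratio
= 5.9 * 1.28
= 7.552 m


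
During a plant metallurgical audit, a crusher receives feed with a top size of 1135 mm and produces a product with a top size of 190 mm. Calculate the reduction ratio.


Reduction ratio = feed size / product size
= 1135 / 190
= 5.9737

5.9737


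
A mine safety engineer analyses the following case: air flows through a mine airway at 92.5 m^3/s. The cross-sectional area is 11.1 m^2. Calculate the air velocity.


8.3333 m/s

Velocity = flow rate / cross-sectional area
= 92.5 / 11.1
= 8.3333 m/s


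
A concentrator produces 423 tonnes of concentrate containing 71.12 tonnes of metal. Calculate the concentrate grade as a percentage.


Grade = (metal in concentrate / concentrate mass) * 100
= (71.12 / 423) * 100
= 0.1681323877 * 100
= 16.8132%

16.8132%


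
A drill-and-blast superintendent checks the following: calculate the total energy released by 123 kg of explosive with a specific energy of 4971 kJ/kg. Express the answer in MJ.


Energy = mass * specific_energy / 1000
= 123 * 4971 / 1000
= 611433 / 1000
= 611.433 MJ

611.433 MJ


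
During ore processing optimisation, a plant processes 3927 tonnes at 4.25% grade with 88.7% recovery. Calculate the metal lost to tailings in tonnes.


Total metal in feed:
= 3927 * 4.25 / 100 = 166.8975 tonnes
Metal recovered:
= 166.8975 * 88.7 / 100 = 148.0380825 tonnes
Metal lost to tailings:
= 166.8975 - 148.0380825
= 18.8594 tonnes

18.8594 tonnes


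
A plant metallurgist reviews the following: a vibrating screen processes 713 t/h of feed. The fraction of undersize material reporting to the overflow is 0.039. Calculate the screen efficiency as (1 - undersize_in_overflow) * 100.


96.1%

Screen efficiency = (1 - fraction of undersize in overflow) * 100
= (1 - 0.039) * 100
= 0.961 * 100
= 96.1%


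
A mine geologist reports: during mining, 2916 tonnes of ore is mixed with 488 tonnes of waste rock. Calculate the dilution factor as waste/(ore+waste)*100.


14.3361%

Total material = ore + waste
= 2916 + 488 = 3404 tonnes
Dilution = waste / total * 100
= 488 / 3404 * 100
= 0.1433607521 * 100
= 14.3361%


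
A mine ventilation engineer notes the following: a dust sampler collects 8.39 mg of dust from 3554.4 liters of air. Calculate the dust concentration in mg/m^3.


2.3605 mg/m^3

Convert liters to m^3: 1 m^3 = 1000 L
Concentration = mass / volume * 1000
= 8.39 / 3554.4 * 1000
= 0.002360454648 * 1000
= 2.3605 mg/m^3


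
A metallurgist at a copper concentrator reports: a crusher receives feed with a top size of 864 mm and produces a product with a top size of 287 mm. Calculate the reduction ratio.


3.0105

Reduction ratio = feed size / product size
= 864 / 287
= 3.0105


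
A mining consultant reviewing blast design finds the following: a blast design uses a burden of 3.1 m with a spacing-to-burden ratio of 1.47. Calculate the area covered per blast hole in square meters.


14.1267 m^2

First, find the spacing:
Spacing = burden * ratio = 3.1 * 1.47
= 4.557 m
Then, calculate the area:
Area = burden * spacing = 3.1 * 4.557
= 14.1267 m^2


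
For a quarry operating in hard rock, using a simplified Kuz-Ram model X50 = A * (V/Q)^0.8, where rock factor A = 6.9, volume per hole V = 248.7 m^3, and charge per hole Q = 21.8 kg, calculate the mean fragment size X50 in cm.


48.3754 cm

Compute V/Q:
V/Q = 248.7 / 21.8 = 11.40825688
Raise to the power 0.8:
(V/Q)^0.8 = 11.40825688^0.8 = 7.01092681
Multiply by A:
X50 = 6.9 * 7.01092681
= 48.3754 cm


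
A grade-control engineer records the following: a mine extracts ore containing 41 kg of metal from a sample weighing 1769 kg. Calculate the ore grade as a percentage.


2.3177%

Ore grade = (metal mass / ore mass) * 100
= (41 / 1769) * 100
= 0.02317693612 * 100
= 2.3177%


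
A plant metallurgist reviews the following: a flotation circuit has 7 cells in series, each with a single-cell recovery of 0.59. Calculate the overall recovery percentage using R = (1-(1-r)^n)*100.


99.8052%

Complement of single-cell recovery:
1 - r = 1 - 0.59 = 0.41
Raise to power n:
(1 - r)^7 = 0.41^7 = 0.001947542739
Overall recovery:
R = (1 - 0.001947542739) * 100
= 99.8052%


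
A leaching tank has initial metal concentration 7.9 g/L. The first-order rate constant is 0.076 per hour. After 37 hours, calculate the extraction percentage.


Compute the exponent:
-k * t = -0.076 * 37 = -2.812
Remaining concentration:
C = 7.9 * exp(-2.812)
= 7.9 * 0.06008470274
= 0.4746691516 g/L
Extracted = 7.9 - 0.4746691516 = 7.425330848 g/L
Extraction % = 7.425330848 / 7.9 * 100
= 93.9915%

93.9915%


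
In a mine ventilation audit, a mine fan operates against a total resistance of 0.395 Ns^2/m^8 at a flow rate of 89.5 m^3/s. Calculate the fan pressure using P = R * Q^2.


Compute Q^2:
Q^2 = 89.5^2 = 8010.25
Compute pressure:
P = R * Q^2 = 0.395 * 8010.25
= 3164.0488 Pa

3164.0488 Pa


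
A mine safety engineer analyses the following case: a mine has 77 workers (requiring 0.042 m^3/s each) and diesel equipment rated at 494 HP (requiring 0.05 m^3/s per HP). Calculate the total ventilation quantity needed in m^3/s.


Airflow for workers:
Q_people = 77 * 0.042 = 3.234 m^3/s
Airflow for diesel equipment:
Q_diesel = 494 * 0.05 = 24.7 m^3/s
Total ventilation:
Q_total = 3.234 + 24.7
= 27.934 m^3/s

27.934 m^3/s


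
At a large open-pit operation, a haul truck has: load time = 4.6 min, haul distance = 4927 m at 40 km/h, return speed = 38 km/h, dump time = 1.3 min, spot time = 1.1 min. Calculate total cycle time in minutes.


22.17 min

Convert haul speed to m/min: 40 * 1000/60 = 666.6666667 m/min
Haul time = 4927 / 666.6666667 = 7.3905 min
Convert return speed to m/min: 38 * 1000/60 = 633.3333333 m/min
Return time = 4927 / 633.3333333 = 7.779473684 min
Total cycle time:
= 4.6 + 7.3905 + 1.3 + 7.779473684 + 1.1
= 22.17 min


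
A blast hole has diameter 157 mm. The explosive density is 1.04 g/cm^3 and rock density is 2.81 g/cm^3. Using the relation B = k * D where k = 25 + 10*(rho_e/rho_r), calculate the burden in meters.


4.5061 m

First, compute k:
rho_e / rho_r = 1.04 / 2.81 = 0.3701067616
k = 25 + 10 * 0.3701067616 = 28.70106762
Then, compute burden:
B = k * D / 1000 = 28.70106762 * 157 / 1000
= 4506.067616 / 1000
= 4.5061 m


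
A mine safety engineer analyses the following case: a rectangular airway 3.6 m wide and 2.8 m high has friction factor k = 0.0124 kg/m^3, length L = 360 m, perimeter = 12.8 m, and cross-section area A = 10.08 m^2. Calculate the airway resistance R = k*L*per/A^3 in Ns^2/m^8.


0.0558 Ns^2/m^8

Compute the numerator:
k * L * per = 0.0124 * 360 * 12.8
= 57.1392
Compute the denominator:
A^3 = 10.08^3 = 1024.192512
Resistance:
R = 57.1392 / 1024.192512
= 0.0558 Ns^2/m^8


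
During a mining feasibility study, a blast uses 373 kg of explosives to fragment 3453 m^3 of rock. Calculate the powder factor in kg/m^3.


0.108 kg/m^3

Powder factor = explosive mass / rock volume
= 373 / 3453
= 0.108 kg/m^3


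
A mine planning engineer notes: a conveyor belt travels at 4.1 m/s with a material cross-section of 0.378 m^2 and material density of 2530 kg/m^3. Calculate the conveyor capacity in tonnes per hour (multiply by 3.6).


Volumetric flow = speed * area
= 4.1 * 0.378 = 1.5498 m^3/s
Mass flow = volumetric * density
= 1.5498 * 2530 = 3920.994 kg/s
Convert to t/h: multiply by 3.6
Capacity = 3920.994 * 3.6
= 14115.5784 t/h

14115.5784 t/h


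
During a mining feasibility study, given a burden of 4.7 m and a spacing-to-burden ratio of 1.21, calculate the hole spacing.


Spacing = burden * ratio
= 4.7 * 1.21
= 5.687 m

5.687 m


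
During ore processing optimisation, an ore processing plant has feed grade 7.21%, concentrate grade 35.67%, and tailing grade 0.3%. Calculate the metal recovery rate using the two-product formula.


Using the two-product formula:
R = 100 * c * (f - t) / (f * (c - t))
Numerator = 100 * 35.67 * (7.21 - 0.3)
= 100 * 35.67 * 6.91
= 24647.97
Denominator = 7.21 * (35.67 - 0.3)
= 7.21 * 35.37
= 255.0177
R = 24647.97 / 255.0177
= 96.652%

96.652%


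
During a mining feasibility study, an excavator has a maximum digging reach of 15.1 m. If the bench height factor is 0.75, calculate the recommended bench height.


11.325 m

Bench height = reach * factor
= 15.1 * 0.75
= 11.325 m


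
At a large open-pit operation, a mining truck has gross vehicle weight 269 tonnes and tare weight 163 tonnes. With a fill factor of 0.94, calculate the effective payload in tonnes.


99.64 tonnes

Maximum payload = gross - tare
= 269 - 163 = 106 tonnes
Effective payload = max payload * fill factor
= 106 * 0.94
= 99.64 tonnes


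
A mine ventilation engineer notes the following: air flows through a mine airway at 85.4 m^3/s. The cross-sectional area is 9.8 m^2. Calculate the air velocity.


8.7143 m/s

Velocity = flow rate / cross-sectional area
= 85.4 / 9.8
= 8.7143 m/s


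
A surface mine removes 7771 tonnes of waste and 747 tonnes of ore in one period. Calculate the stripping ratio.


10.4029

Stripping ratio = waste tonnage / ore tonnage
= 7771 / 747
= 10.4029


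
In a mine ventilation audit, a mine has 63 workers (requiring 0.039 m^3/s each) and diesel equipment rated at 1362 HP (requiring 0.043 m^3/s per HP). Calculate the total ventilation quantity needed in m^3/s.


61.023 m^3/s

Airflow for workers:
Q_people = 63 * 0.039 = 2.457 m^3/s
Airflow for diesel equipment:
Q_diesel = 1362 * 0.043 = 58.566 m^3/s
Total ventilation:
Q_total = 2.457 + 58.566
= 61.023 m^3/s


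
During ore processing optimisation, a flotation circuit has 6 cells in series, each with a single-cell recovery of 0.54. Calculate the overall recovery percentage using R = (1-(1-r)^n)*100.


99.0526%

Complement of single-cell recovery:
1 - r = 1 - 0.54 = 0.46
Raise to power n:
(1 - r)^6 = 0.46^6 = 0.009474296896
Overall recovery:
R = (1 - 0.009474296896) * 100
= 99.0526%


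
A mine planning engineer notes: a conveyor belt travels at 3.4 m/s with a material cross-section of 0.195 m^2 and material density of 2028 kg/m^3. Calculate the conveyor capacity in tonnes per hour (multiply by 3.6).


Volumetric flow = speed * area
= 3.4 * 0.195 = 0.663 m^3/s
Mass flow = volumetric * density
= 0.663 * 2028 = 1344.564 kg/s
Convert to t/h: multiply by 3.6
Capacity = 1344.564 * 3.6
= 4840.4304 t/h

4840.4304 t/h


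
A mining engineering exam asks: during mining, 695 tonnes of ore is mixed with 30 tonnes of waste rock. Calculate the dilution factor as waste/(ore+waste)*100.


Total material = ore + waste
= 695 + 30 = 725 tonnes
Dilution = waste / total * 100
= 30 / 725 * 100
= 0.04137931034 * 100
= 4.1379%

4.1379%


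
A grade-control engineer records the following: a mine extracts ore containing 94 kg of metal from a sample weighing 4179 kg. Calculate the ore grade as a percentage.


Ore grade = (metal mass / ore mass) * 100
= (94 / 4179) * 100
= 0.02249341948 * 100
= 2.2493%

2.2493%


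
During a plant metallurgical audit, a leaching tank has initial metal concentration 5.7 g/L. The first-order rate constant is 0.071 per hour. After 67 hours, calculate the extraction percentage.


99.1409%

Compute the exponent:
-k * t = -0.071 * 67 = -4.757
Remaining concentration:
C = 5.7 * exp(-4.757)
= 5.7 * 0.00859134481
= 0.04897066541 g/L
Extracted = 5.7 - 0.04897066541 = 5.651029335 g/L
Extraction % = 5.651029335 / 5.7 * 100
= 99.1409%


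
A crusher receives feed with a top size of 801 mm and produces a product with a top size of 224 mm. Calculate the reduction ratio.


3.5759

Reduction ratio = feed size / product size
= 801 / 224
= 3.5759


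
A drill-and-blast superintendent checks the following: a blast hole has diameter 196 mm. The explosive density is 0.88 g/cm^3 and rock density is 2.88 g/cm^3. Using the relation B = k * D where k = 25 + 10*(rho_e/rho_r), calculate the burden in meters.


5.4989 m

First, compute k:
rho_e / rho_r = 0.88 / 2.88 = 0.3055555556
k = 25 + 10 * 0.3055555556 = 28.05555556
Then, compute burden:
B = k * D / 1000 = 28.05555556 * 196 / 1000
= 5498.888889 / 1000
= 5.4989 m


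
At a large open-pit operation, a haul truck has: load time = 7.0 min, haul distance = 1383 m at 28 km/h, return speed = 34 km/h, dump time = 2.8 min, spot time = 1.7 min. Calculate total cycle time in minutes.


Convert haul speed to m/min: 28 * 1000/60 = 466.6666667 m/min
Haul time = 1383 / 466.6666667 = 2.963571429 min
Convert return speed to m/min: 34 * 1000/60 = 566.6666667 m/min
Return time = 1383 / 566.6666667 = 2.440588235 min
Total cycle time:
= 7.0 + 2.963571429 + 2.8 + 2.440588235 + 1.7
= 16.9042 min

16.9042 min


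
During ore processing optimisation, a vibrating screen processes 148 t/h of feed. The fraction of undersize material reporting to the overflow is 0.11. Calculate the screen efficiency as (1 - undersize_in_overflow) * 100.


Screen efficiency = (1 - fraction of undersize in overflow) * 100
= (1 - 0.11) * 100
= 0.89 * 100
= 89.0%

89.0%


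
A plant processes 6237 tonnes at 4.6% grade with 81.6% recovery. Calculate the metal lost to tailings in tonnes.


Total metal in feed:
= 6237 * 4.6 / 100 = 286.902 tonnes
Metal recovered:
= 286.902 * 81.6 / 100 = 234.112032 tonnes
Metal lost to tailings:
= 286.902 - 234.112032
= 52.79 tonnes

52.79 tonnes


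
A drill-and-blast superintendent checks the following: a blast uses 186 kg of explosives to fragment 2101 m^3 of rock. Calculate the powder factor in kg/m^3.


0.0885 kg/m^3

Powder factor = explosive mass / rock volume
= 186 / 2101
= 0.0885 kg/m^3


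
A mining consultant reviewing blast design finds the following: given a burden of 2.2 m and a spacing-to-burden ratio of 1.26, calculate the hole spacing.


2.772 m

Spacing = burden * ratio
= 2.2 * 1.26
= 2.772 m


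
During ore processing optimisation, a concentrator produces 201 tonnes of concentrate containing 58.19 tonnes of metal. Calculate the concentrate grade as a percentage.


28.9502%

Grade = (metal in concentrate / concentrate mass) * 100
= (58.19 / 201) * 100
= 0.2895024876 * 100
= 28.9502%


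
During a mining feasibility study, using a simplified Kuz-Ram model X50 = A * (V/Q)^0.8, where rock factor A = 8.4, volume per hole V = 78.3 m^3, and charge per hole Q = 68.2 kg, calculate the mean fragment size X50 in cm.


Compute V/Q:
V/Q = 78.3 / 68.2 = 1.148093842
Raise to the power 0.8:
(V/Q)^0.8 = 1.148093842^0.8 = 1.116816727
Multiply by A:
X50 = 8.4 * 1.116816727
= 9.3813 cm

9.3813 cm


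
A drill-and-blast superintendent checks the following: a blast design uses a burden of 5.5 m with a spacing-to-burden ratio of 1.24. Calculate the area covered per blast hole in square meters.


37.51 m^2

First, find the spacing:
Spacing = burden * ratio = 5.5 * 1.24
= 6.82 m
Then, calculate the area:
Area = burden * spacing = 5.5 * 6.82
= 37.51 m^2


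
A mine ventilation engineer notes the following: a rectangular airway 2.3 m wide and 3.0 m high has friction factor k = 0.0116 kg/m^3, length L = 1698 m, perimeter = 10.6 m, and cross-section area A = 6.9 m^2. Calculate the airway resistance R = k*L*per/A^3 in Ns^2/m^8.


Compute the numerator:
k * L * per = 0.0116 * 1698 * 10.6
= 208.78608
Compute the denominator:
A^3 = 6.9^3 = 328.509
Resistance:
R = 208.78608 / 328.509
= 0.6356 Ns^2/m^8

0.6356 Ns^2/m^8


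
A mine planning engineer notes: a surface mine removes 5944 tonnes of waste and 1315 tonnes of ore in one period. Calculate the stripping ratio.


4.5202

Stripping ratio = waste tonnage / ore tonnage
= 5944 / 1315
= 4.5202


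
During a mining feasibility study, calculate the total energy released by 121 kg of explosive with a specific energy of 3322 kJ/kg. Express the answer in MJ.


Energy = mass * specific_energy / 1000
= 121 * 3322 / 1000
= 401962 / 1000
= 401.962 MJ

401.962 MJ


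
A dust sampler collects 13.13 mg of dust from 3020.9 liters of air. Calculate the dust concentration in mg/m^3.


4.3464 mg/m^3

Convert liters to m^3: 1 m^3 = 1000 L
Concentration = mass / volume * 1000
= 13.13 / 3020.9 * 1000
= 0.004346386838 * 1000
= 4.3464 mg/m^3


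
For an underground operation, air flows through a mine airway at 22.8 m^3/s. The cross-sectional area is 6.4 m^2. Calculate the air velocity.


3.5625 m/s

Velocity = flow rate / cross-sectional area
= 22.8 / 6.4
= 3.5625 m/s


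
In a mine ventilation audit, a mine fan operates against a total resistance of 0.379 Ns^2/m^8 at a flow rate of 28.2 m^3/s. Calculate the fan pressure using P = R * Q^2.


Compute Q^2:
Q^2 = 28.2^2 = 795.24
Compute pressure:
P = R * Q^2 = 0.379 * 795.24
= 301.396 Pa

301.396 Pa


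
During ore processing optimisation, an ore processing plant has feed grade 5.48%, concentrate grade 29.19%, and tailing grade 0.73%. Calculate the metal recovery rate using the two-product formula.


Using the two-product formula:
R = 100 * c * (f - t) / (f * (c - t))
Numerator = 100 * 29.19 * (5.48 - 0.73)
= 100 * 29.19 * 4.75
= 13865.25
Denominator = 5.48 * (29.19 - 0.73)
= 5.48 * 28.46
= 155.9608
R = 13865.25 / 155.9608
= 88.9021%

88.9021%


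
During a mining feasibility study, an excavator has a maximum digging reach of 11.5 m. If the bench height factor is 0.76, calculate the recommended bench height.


8.74 m

Bench height = reach * factor
= 11.5 * 0.76
= 8.74 m


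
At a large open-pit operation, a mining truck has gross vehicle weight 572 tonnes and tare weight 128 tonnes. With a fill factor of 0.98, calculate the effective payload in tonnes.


435.12 tonnes

Maximum payload = gross - tare
= 572 - 128 = 444 tonnes
Effective payload = max payload * fill factor
= 444 * 0.98
= 435.12 tonnes


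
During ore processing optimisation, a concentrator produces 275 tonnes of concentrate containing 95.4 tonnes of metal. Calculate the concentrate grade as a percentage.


Grade = (metal in concentrate / concentrate mass) * 100
= (95.4 / 275) * 100
= 0.3469090909 * 100
= 34.6909%

34.6909%


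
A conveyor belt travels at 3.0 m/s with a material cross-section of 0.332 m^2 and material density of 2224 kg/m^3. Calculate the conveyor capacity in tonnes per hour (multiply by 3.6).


7974.3744 t/h

Volumetric flow = speed * area
= 3.0 * 0.332 = 0.996 m^3/s
Mass flow = volumetric * density
= 0.996 * 2224 = 2215.104 kg/s
Convert to t/h: multiply by 3.6
Capacity = 2215.104 * 3.6
= 7974.3744 t/h


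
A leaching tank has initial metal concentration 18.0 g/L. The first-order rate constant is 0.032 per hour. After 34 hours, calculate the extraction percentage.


Compute the exponent:
-k * t = -0.032 * 34 = -1.088
Remaining concentration:
C = 18.0 * exp(-1.088)
= 18.0 * 0.3368895996
= 6.064012792 g/L
Extracted = 18.0 - 6.064012792 = 11.93598721 g/L
Extraction % = 11.93598721 / 18.0 * 100
= 66.311%

66.311%


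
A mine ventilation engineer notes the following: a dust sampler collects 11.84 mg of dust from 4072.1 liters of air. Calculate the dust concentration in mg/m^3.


Convert liters to m^3: 1 m^3 = 1000 L
Concentration = mass / volume * 1000
= 11.84 / 4072.1 * 1000
= 0.002907590678 * 1000
= 2.9076 mg/m^3

2.9076 mg/m^3


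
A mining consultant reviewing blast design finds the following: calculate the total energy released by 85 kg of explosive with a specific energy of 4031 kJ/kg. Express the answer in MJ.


342.635 MJ

Energy = mass * specific_energy / 1000
= 85 * 4031 / 1000
= 342635 / 1000
= 342.635 MJ


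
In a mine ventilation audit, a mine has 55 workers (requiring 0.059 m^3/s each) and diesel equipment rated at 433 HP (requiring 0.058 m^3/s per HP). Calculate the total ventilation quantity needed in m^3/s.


Airflow for workers:
Q_people = 55 * 0.059 = 3.245 m^3/s
Airflow for diesel equipment:
Q_diesel = 433 * 0.058 = 25.114 m^3/s
Total ventilation:
Q_total = 3.245 + 25.114
= 28.359 m^3/s

28.359 m^3/s


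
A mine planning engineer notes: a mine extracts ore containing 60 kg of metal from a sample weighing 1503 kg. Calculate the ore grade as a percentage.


Ore grade = (metal mass / ore mass) * 100
= (60 / 1503) * 100
= 0.03992015968 * 100
= 3.992%

3.992%


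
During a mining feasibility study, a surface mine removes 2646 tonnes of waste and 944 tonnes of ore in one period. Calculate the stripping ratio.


Stripping ratio = waste tonnage / ore tonnage
= 2646 / 944
= 2.803

2.803


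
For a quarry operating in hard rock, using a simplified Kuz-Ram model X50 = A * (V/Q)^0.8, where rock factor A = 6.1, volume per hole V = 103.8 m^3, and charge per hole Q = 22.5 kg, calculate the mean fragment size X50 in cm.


Compute V/Q:
V/Q = 103.8 / 22.5 = 4.613333333
Raise to the power 0.8:
(V/Q)^0.8 = 4.613333333^0.8 = 3.397909974
Multiply by A:
X50 = 6.1 * 3.397909974
= 20.7273 cm

20.7273 cm


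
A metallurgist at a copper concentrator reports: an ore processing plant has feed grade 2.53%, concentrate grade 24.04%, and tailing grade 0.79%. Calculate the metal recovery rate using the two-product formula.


Using the two-product formula:
R = 100 * c * (f - t) / (f * (c - t))
Numerator = 100 * 24.04 * (2.53 - 0.79)
= 100 * 24.04 * 1.74
= 4182.96
Denominator = 2.53 * (24.04 - 0.79)
= 2.53 * 23.25
= 58.8225
R = 4182.96 / 58.8225
= 71.1116%

71.1116%


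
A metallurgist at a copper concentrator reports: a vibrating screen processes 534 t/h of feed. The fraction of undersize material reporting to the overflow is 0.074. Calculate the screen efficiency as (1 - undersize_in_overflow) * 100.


Screen efficiency = (1 - fraction of undersize in overflow) * 100
= (1 - 0.074) * 100
= 0.926 * 100
= 92.6%

92.6%


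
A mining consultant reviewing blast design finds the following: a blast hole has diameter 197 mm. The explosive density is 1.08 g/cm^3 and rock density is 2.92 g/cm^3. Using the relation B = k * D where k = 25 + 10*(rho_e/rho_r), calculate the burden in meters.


5.6536 m

First, compute k:
rho_e / rho_r = 1.08 / 2.92 = 0.3698630137
k = 25 + 10 * 0.3698630137 = 28.69863014
Then, compute burden:
B = k * D / 1000 = 28.69863014 * 197 / 1000
= 5653.630137 / 1000
= 5.6536 m


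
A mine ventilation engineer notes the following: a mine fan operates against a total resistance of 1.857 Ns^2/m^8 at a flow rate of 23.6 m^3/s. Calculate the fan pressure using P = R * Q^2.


1034.2747 Pa

Compute Q^2:
Q^2 = 23.6^2 = 556.96
Compute pressure:
P = R * Q^2 = 1.857 * 556.96
= 1034.2747 Pa


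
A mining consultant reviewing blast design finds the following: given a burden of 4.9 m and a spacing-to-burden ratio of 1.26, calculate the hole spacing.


6.174 m

Spacing = burden * ratio
= 4.9 * 1.26
= 6.174 m


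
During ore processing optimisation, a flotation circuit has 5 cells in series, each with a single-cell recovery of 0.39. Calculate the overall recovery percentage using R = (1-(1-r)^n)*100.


91.554%

Complement of single-cell recovery:
1 - r = 1 - 0.39 = 0.61
Raise to power n:
(1 - r)^5 = 0.61^5 = 0.0844596301
Overall recovery:
R = (1 - 0.0844596301) * 100
= 91.554%


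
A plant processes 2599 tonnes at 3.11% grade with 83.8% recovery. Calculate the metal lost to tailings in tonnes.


Total metal in feed:
= 2599 * 3.11 / 100 = 80.8289 tonnes
Metal recovered:
= 80.8289 * 83.8 / 100 = 67.7346182 tonnes
Metal lost to tailings:
= 80.8289 - 67.7346182
= 13.0943 tonnes

13.0943 tonnes


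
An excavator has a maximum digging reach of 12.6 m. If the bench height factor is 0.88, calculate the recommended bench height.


11.088 m

Bench height = reach * factor
= 12.6 * 0.88
= 11.088 m


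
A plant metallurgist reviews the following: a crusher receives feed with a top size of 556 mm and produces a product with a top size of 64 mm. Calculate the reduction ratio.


8.6875

Reduction ratio = feed size / product size
= 556 / 64
= 8.6875


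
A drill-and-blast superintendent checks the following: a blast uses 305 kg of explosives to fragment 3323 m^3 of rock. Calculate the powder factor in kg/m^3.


Powder factor = explosive mass / rock volume
= 305 / 3323
= 0.0918 kg/m^3

0.0918 kg/m^3


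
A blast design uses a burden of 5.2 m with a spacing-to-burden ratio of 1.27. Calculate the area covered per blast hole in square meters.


First, find the spacing:
Spacing = burden * ratio = 5.2 * 1.27
= 6.604 m
Then, calculate the area:
Area = burden * spacing = 5.2 * 6.604
= 34.3408 m^2

34.3408 m^2


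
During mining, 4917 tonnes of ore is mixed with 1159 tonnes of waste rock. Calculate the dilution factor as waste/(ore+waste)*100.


19.075%

Total material = ore + waste
= 4917 + 1159 = 6076 tonnes
Dilution = waste / total * 100
= 1159 / 6076 * 100
= 0.1907504937 * 100
= 19.075%


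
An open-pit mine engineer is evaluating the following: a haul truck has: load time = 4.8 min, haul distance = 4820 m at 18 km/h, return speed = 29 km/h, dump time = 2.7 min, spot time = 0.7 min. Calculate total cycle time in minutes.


34.2391 min

Convert haul speed to m/min: 18 * 1000/60 = 300 m/min
Haul time = 4820 / 300 = 16.06666667 min
Convert return speed to m/min: 29 * 1000/60 = 483.3333333 m/min
Return time = 4820 / 483.3333333 = 9.972413793 min
Total cycle time:
= 4.8 + 16.06666667 + 2.7 + 9.972413793 + 0.7
= 34.2391 min


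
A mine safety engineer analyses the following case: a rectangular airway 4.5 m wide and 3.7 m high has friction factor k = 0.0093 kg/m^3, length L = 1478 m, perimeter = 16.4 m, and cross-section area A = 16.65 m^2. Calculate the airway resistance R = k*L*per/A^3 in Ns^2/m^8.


Compute the numerator:
k * L * per = 0.0093 * 1478 * 16.4
= 225.42456
Compute the denominator:
A^3 = 16.65^3 = 4615.754625
Resistance:
R = 225.42456 / 4615.754625
= 0.0488 Ns^2/m^8

0.0488 Ns^2/m^8


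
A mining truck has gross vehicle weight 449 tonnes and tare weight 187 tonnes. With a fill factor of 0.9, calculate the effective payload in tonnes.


235.8 tonnes

Maximum payload = gross - tare
= 449 - 187 = 262 tonnes
Effective payload = max payload * fill factor
= 262 * 0.9
= 235.8 tonnes


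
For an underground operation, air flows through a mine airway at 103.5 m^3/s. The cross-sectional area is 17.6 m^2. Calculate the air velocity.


5.8807 m/s

Velocity = flow rate / cross-sectional area
= 103.5 / 17.6
= 5.8807 m/s


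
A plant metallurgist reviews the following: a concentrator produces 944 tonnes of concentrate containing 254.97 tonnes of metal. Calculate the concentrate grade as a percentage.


27.0095%

Grade = (metal in concentrate / concentrate mass) * 100
= (254.97 / 944) * 100
= 0.270095339 * 100
= 27.0095%


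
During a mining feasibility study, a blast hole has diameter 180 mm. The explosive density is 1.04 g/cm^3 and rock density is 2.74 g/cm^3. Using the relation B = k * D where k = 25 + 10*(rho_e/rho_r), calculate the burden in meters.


First, compute k:
rho_e / rho_r = 1.04 / 2.74 = 0.3795620438
k = 25 + 10 * 0.3795620438 = 28.79562044
Then, compute burden:
B = k * D / 1000 = 28.79562044 * 180 / 1000
= 5183.211679 / 1000
= 5.1832 m

5.1832 m


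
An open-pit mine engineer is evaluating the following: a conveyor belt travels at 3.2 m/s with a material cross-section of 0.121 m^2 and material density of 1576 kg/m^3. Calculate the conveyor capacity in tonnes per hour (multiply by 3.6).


Volumetric flow = speed * area
= 3.2 * 0.121 = 0.3872 m^3/s
Mass flow = volumetric * density
= 0.3872 * 1576 = 610.2272 kg/s
Convert to t/h: multiply by 3.6
Capacity = 610.2272 * 3.6
= 2196.8179 t/h

2196.8179 t/h


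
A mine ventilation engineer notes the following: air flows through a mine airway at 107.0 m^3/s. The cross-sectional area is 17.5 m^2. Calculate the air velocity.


Velocity = flow rate / cross-sectional area
= 107.0 / 17.5
= 6.1143 m/s

6.1143 m/s


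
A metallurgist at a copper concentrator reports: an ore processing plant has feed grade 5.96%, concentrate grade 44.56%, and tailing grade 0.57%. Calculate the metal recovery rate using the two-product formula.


91.6081%

Using the two-product formula:
R = 100 * c * (f - t) / (f * (c - t))
Numerator = 100 * 44.56 * (5.96 - 0.57)
= 100 * 44.56 * 5.39
= 24017.84
Denominator = 5.96 * (44.56 - 0.57)
= 5.96 * 43.99
= 262.1804
R = 24017.84 / 262.1804
= 91.6081%


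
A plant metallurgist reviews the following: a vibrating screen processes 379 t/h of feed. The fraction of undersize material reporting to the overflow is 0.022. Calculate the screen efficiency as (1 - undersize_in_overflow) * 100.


97.8%

Screen efficiency = (1 - fraction of undersize in overflow) * 100
= (1 - 0.022) * 100
= 0.978 * 100
= 97.8%


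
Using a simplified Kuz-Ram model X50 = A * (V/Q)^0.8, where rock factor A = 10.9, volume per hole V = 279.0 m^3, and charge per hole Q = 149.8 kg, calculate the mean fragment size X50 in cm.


17.9267 cm

Compute V/Q:
V/Q = 279.0 / 149.8 = 1.862483311
Raise to the power 0.8:
(V/Q)^0.8 = 1.862483311^0.8 = 1.6446516
Multiply by A:
X50 = 10.9 * 1.6446516
= 17.9267 cm


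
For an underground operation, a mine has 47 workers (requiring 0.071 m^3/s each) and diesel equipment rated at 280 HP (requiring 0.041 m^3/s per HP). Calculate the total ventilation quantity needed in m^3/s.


14.817 m^3/s

Airflow for workers:
Q_people = 47 * 0.071 = 3.337 m^3/s
Airflow for diesel equipment:
Q_diesel = 280 * 0.041 = 11.48 m^3/s
Total ventilation:
Q_total = 3.337 + 11.48
= 14.817 m^3/s


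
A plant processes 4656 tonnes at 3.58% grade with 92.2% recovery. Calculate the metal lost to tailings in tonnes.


13.0014 tonnes

Total metal in feed:
= 4656 * 3.58 / 100 = 166.6848 tonnes
Metal recovered:
= 166.6848 * 92.2 / 100 = 153.6833856 tonnes
Metal lost to tailings:
= 166.6848 - 153.6833856
= 13.0014 tonnes


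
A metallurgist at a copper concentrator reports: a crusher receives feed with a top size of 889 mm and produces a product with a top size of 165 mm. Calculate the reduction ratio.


5.3879

Reduction ratio = feed size / product size
= 889 / 165
= 5.3879


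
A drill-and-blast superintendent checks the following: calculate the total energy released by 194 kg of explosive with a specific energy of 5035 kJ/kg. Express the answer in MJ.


Energy = mass * specific_energy / 1000
= 194 * 5035 / 1000
= 976790 / 1000
= 976.79 MJ

976.79 MJ


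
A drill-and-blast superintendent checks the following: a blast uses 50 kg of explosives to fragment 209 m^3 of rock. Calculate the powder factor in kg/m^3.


0.2392 kg/m^3

Powder factor = explosive mass / rock volume
= 50 / 209
= 0.2392 kg/m^3


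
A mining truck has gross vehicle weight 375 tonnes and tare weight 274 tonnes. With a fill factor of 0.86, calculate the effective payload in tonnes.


Maximum payload = gross - tare
= 375 - 274 = 101 tonnes
Effective payload = max payload * fill factor
= 101 * 0.86
= 86.86 tonnes

86.86 tonnes


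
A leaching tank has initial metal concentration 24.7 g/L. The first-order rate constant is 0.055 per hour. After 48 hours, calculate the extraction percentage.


Compute the exponent:
-k * t = -0.055 * 48 = -2.64
Remaining concentration:
C = 24.7 * exp(-2.64)
= 24.7 * 0.07136126956
= 1.762623358 g/L
Extracted = 24.7 - 1.762623358 = 22.93737664 g/L
Extraction % = 22.93737664 / 24.7 * 100
= 92.8639%

92.8639%


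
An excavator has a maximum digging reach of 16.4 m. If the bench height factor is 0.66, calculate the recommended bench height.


Bench height = reach * factor
= 16.4 * 0.66
= 10.824 m

10.824 m


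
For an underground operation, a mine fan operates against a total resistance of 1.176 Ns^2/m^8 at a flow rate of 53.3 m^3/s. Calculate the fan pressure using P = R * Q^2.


3340.8866 Pa

Compute Q^2:
Q^2 = 53.3^2 = 2840.89
Compute pressure:
P = R * Q^2 = 1.176 * 2840.89
= 3340.8866 Pa


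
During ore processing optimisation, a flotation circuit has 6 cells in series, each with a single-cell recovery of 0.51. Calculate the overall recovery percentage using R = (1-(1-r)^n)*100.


98.6159%

Complement of single-cell recovery:
1 - r = 1 - 0.51 = 0.49
Raise to power n:
(1 - r)^6 = 0.49^6 = 0.0138412872
Overall recovery:
R = (1 - 0.0138412872) * 100
= 98.6159%


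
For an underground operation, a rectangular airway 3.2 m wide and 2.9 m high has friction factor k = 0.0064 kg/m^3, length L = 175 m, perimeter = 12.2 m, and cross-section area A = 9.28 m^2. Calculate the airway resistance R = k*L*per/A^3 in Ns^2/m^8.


0.0171 Ns^2/m^8

Compute the numerator:
k * L * per = 0.0064 * 175 * 12.2
= 13.664
Compute the denominator:
A^3 = 9.28^3 = 799.178752
Resistance:
R = 13.664 / 799.178752
= 0.0171 Ns^2/m^8


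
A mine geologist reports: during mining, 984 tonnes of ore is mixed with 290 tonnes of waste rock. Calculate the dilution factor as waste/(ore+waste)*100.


Total material = ore + waste
= 984 + 290 = 1274 tonnes
Dilution = waste / total * 100
= 290 / 1274 * 100
= 0.2276295133 * 100
= 22.763%

22.763%


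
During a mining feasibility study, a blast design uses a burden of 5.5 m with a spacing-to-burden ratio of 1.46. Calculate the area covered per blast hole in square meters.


First, find the spacing:
Spacing = burden * ratio = 5.5 * 1.46
= 8.03 m
Then, calculate the area:
Area = burden * spacing = 5.5 * 8.03
= 44.165 m^2

44.165 m^2


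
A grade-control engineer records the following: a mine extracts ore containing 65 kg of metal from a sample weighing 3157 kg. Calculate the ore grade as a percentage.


Ore grade = (metal mass / ore mass) * 100
= (65 / 3157) * 100
= 0.02058916693 * 100
= 2.0589%

2.0589%
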